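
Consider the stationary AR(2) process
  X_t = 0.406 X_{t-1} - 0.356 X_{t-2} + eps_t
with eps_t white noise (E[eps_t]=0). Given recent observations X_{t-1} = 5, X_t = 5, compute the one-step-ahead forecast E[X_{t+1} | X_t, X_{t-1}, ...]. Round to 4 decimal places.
E[X_{t+1} \mid \mathcal F_t] = 0.2500

For an AR(p) model X_t = c + sum_i phi_i X_{t-i} + eps_t, the
one-step-ahead conditional mean is
  E[X_{t+1} | X_t, ...] = c + sum_i phi_i X_{t+1-i}.
Substitute known values:
  E[X_{t+1} | ...] = (0.406) * (5) + (-0.356) * (5)
                   = 0.2500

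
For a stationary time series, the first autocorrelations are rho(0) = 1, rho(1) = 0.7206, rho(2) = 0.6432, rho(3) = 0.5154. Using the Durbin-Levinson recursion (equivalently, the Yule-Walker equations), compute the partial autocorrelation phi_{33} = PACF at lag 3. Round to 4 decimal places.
\phi_{33} = -0.0320

The PACF at lag k is phi_{kk}, the last component of the solution
to the Yule-Walker system G_k phi = r_k where
  (G_k)_{ij} = rho(|i - j|), (r_k)_i = rho(i), i,j = 1..k.
Equivalently, Durbin-Levinson gives phi_{kk} iteratively:
  phi_{11} = rho(1)
  phi_{kk} = [rho(k) - sum_{j=1..k-1} phi_{k-1,j} rho(k-j)]
            / [1 - sum_{j=1..k-1} phi_{k-1,j} rho(j)],
  phi_{k,j} = phi_{k-1,j} - phi_{kk} phi_{k-1,k-j},  j = 1..k-1.
Step k = 1:
  phi_11 = rho(1) = 0.7206.
Step k = 2:
  phi_22 = [rho(2) - phi_11 rho(1)] / [1 - phi_11 rho(1)] = [0.6432 - (0.7206)(0.7206)] / [1 - (0.7206)(0.7206)]
         = 0.12393564 / 0.48073564 = 0.257804.
  Update: phi_21 = phi_11 - phi_22 phi_11 = 0.7206 - (0.257804)(0.7206) = 0.534826.
Step k = 3:
  phi_33 = [rho(3) - phi_21 rho(2) - phi_22 rho(1)] / [1 - phi_21 rho(1) - phi_22 rho(2)]
    numerator   = 0.5154 - (0.534826)(0.6432) - (0.257804)(0.7206) = -0.01437396
    denominator = 1 - (0.534826)(0.7206) - (0.257804)(0.6432) = 0.44878452
  phi_33 = -0.01437396 / 0.44878452 = -0.032.
Therefore phi_{33} = -0.0320.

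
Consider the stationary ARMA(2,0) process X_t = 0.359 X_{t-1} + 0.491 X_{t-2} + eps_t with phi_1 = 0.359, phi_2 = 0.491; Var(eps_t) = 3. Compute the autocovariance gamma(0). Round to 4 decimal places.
\gamma(0) = 7.8659

Multiply the model equation by X_{t-k} and take expectations. With theta_0 = psi_0 = 1 and psi_j the MA(infinity) weights, this gives
  gamma(k) - sum_i phi_i gamma(k-i) = c_k,
  c_k = sigma^2 * sum_{j=k..q} theta_j psi_{j-k}   (c_k = 0 for k > q),
using gamma(-m) = gamma(m).
Pure AR (q = 0): c_0 = sigma^2 = 3, c_k = 0 for k >= 1.
Equations for k = 0, 1, 2 (AR order 2, c_2 = 0):
  (E0) gamma(0) = phi_1 gamma(1) + phi_2 gamma(2) + c_0
  (E1) gamma(1) = phi_1 gamma(0) + phi_2 gamma(1) + c_1
  (E2) gamma(2) = phi_1 gamma(1) + phi_2 gamma(0)
From (E1): gamma(1) = A gamma(0) + B with
  A = phi_1 / (1 - phi_2) = 0.359 / 0.509 = 0.705305,   B = c_1 / (1 - phi_2) = 0 / 0.509 = 0.
Insert (E2) into (E0): gamma(0) (1 - phi_2^2) = phi_1 (1 + phi_2) gamma(1) + c_0.
  phi_1 (1 + phi_2) = (0.359)(1.491) = 0.535269,   1 - phi_2^2 = 0.758919.
Replace gamma(1) by A gamma(0) + B and collect gamma(0):
  gamma(0) [0.758919 - (0.535269)(0.705305)] = c_0 = 3
  gamma(0) * 0.381391 = 3
  gamma(0) = 3 / 0.381391 = 7.865936.
Therefore gamma(0) = 7.8659 (to 4 decimal places).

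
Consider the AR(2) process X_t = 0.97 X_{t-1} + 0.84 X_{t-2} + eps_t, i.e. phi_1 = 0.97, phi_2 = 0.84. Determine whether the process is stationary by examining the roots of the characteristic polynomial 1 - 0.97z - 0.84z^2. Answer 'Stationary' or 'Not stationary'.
\text{Not stationary}

The AR(p) characteristic polynomial is P(z) = 1 - 0.97z - 0.84z^2.
Stationarity requires all roots to lie outside the unit circle, i.e. |z| > 1 for every root.
Set 1 + (-0.97) z + (-0.84) z^2 = 0, i.e. a z^2 + b z + c = 0 with a = -0.84, b = -0.97, c = 1.
Discriminant D = b^2 - 4ac = (-0.97)^2 - 4*(-0.84)*1 = 0.9409 - (-3.36) = 4.3009.
D >= 0, so the roots are real: z = (-b +/- sqrt(D)) / (2a) = (0.97 +/- 2.073861) / (-1.68).
  z_1 = (0.97 + 2.073861) / (-1.68) = -1.8118,   |z_1| = 1.8118.
  z_2 = (0.97 - 2.073861) / (-1.68) = 0.6571,   |z_2| = 0.6571.
Moduli of all roots: 1.8118, 0.6571.
All moduli strictly greater than 1? No.
Verdict: Not stationary.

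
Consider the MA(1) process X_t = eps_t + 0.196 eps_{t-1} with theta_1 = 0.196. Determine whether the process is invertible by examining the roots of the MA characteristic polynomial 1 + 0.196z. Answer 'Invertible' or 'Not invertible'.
\text{Invertible}

The MA(q) characteristic polynomial is P(z) = 1 + 0.196z.
Invertibility requires all roots to lie outside the unit circle, i.e. |z| > 1 for every root.
This is linear in z: 1 + (0.196) z = 0  =>  z = -1/(0.196) = -5.102041,  |z| = 5.102041.
Moduli of all roots: 5.1020.
All moduli strictly greater than 1? Yes.
Verdict: Invertible.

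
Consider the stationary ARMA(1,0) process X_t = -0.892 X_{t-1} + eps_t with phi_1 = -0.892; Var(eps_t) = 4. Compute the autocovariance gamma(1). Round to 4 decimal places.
\gamma(1) = -17.4614

Multiply the model equation by X_{t-k} and take expectations. With theta_0 = psi_0 = 1 and psi_j the MA(infinity) weights, this gives
  gamma(k) - sum_i phi_i gamma(k-i) = c_k,
  c_k = sigma^2 * sum_{j=k..q} theta_j psi_{j-k}   (c_k = 0 for k > q),
using gamma(-m) = gamma(m).
Pure AR (q = 0): c_0 = sigma^2 = 4, c_k = 0 for k >= 1.
Equations for k = 0 and k = 1 (AR order 1):
  gamma(0) = phi_1 gamma(1) + c_0
  gamma(1) = phi_1 gamma(0) + c_1
Substituting the second into the first: gamma(0) (1 - phi_1^2) = c_0 + phi_1 c_1, so
  gamma(0) = c_0 / (1 - phi_1^2) = 4 / (1 - (-0.892)^2) = 4 / 0.204336 = 19.575601.
  gamma(1) = phi_1 gamma(0) = (-0.892)(19.575601) = -17.461436.
Therefore gamma(1) = -17.4614 (to 4 decimal places).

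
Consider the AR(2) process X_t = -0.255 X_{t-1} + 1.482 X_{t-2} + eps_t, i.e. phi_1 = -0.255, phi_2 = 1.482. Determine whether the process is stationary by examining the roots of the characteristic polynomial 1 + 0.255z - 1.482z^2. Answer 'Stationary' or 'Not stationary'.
\text{Not stationary}

The AR(p) characteristic polynomial is P(z) = 1 + 0.255z - 1.482z^2.
Stationarity requires all roots to lie outside the unit circle, i.e. |z| > 1 for every root.
Set 1 + (0.255) z + (-1.482) z^2 = 0, i.e. a z^2 + b z + c = 0 with a = -1.482, b = 0.255, c = 1.
Discriminant D = b^2 - 4ac = (0.255)^2 - 4*(-1.482)*1 = 0.065025 - (-5.928) = 5.993025.
D >= 0, so the roots are real: z = (-b +/- sqrt(D)) / (2a) = (-0.255 +/- 2.448066) / (-2.964).
  z_1 = (-0.255 + 2.448066) / (-2.964) = -0.7399,   |z_1| = 0.7399.
  z_2 = (-0.255 - 2.448066) / (-2.964) = 0.912,   |z_2| = 0.912.
Moduli of all roots: 0.7399, 0.9120.
All moduli strictly greater than 1? No.
Verdict: Not stationary.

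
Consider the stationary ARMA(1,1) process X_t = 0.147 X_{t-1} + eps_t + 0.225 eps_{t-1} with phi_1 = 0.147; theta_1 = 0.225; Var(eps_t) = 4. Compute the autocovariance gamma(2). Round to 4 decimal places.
\gamma(2) = 0.2310

Multiply the model equation by X_{t-k} and take expectations. With theta_0 = psi_0 = 1 and psi_j the MA(infinity) weights, this gives
  gamma(k) - sum_i phi_i gamma(k-i) = c_k,
  c_k = sigma^2 * sum_{j=k..q} theta_j psi_{j-k}   (c_k = 0 for k > q),
using gamma(-m) = gamma(m).
psi-weights needed (psi_j = theta_j + sum_i phi_i psi_{j-i}):
  psi_1 = theta_1 + phi_1 = 0.225 + (0.147) = 0.372
Right-hand sides:
  c_0 = sigma^2 (1 + theta_1 psi_1) = 4 * (1 + (0.225)(0.372)) = 4 * 1.0837 = 4.3348
  c_1 = sigma^2 theta_1 = 4 * (0.225) = 0.9
  c_2 = 0
Equations for k = 0 and k = 1 (AR order 1):
  gamma(0) = phi_1 gamma(1) + c_0
  gamma(1) = phi_1 gamma(0) + c_1
Substituting the second into the first: gamma(0) (1 - phi_1^2) = c_0 + phi_1 c_1, so
  gamma(0) = (c_0 + phi_1 c_1) / (1 - phi_1^2) = (4.3348 + (0.147)(0.9)) / (1 - (0.147)^2) = 4.4671 / 0.978391 = 4.565762.
  gamma(1) = phi_1 gamma(0) + c_1 = (0.147)(4.565762) + (0.9) = 1.571167.
For k = 2 (> q): gamma(2) = phi_1 gamma(1) = (0.147)(1.571167) = 0.230962.
Therefore gamma(2) = 0.2310 (to 4 decimal places).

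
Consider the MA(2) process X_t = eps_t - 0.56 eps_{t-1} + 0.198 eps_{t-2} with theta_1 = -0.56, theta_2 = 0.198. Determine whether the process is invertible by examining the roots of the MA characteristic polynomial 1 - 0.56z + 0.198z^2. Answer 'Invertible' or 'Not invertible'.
\text{Invertible}

The MA(q) characteristic polynomial is P(z) = 1 - 0.56z + 0.198z^2.
Invertibility requires all roots to lie outside the unit circle, i.e. |z| > 1 for every root.
Set 1 + (-0.56) z + (0.198) z^2 = 0, i.e. a z^2 + b z + c = 0 with a = 0.198, b = -0.56, c = 1.
Discriminant D = b^2 - 4ac = (-0.56)^2 - 4*(0.198)*1 = 0.3136 - (0.792) = -0.4784.
D < 0, so the roots are the complex-conjugate pair z = (-b +/- i sqrt(-D)) / (2a) = 1.4141 +/- 1.7466i.
For a conjugate pair |z|^2 = z * conj(z) = (product of roots) = c/a = 1/(0.198) = 5.050505, so |z| = sqrt(5.050505) = 2.2473 for both roots.
Moduli of all roots: 2.2473, 2.2473.
All moduli strictly greater than 1? Yes.
Verdict: Invertible.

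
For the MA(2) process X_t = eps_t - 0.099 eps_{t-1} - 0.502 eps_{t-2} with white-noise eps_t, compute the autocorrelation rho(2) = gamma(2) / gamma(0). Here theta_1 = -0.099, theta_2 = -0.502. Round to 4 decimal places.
\rho(2) = -0.3978

For an MA(q) process with theta_0 = 1, the autocovariance is
  gamma(k) = sigma^2 * sum_{i=0..q-k} theta_i * theta_{i+k},
and rho(k) = gamma(k) / gamma(0). Sigma^2 cancels.
  numerator   = (1)*(-0.502) = -0.502.
  denominator = (1)^2 + (-0.099)^2 + (-0.502)^2 = 1.261805.
  rho(2) = -0.502 / 1.261805 = -0.3978.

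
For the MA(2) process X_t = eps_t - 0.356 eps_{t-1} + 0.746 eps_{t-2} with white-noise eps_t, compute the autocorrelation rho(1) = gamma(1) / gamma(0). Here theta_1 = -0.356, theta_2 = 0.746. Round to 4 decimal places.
\rho(1) = -0.3693

For an MA(q) process with theta_0 = 1, the autocovariance is
  gamma(k) = sigma^2 * sum_{i=0..q-k} theta_i * theta_{i+k},
and rho(k) = gamma(k) / gamma(0). Sigma^2 cancels.
  numerator   = (1)*(-0.356) + (-0.356)*(0.746) = -0.621576.
  denominator = (1)^2 + (-0.356)^2 + (0.746)^2 = 1.683252.
  rho(1) = -0.621576 / 1.683252 = -0.3693.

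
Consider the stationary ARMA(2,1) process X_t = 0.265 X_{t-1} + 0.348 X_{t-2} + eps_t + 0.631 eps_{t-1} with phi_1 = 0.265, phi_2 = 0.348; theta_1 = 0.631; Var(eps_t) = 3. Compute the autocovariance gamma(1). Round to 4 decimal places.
\gamma(1) = 6.0794

Multiply the model equation by X_{t-k} and take expectations. With theta_0 = psi_0 = 1 and psi_j the MA(infinity) weights, this gives
  gamma(k) - sum_i phi_i gamma(k-i) = c_k,
  c_k = sigma^2 * sum_{j=k..q} theta_j psi_{j-k}   (c_k = 0 for k > q),
using gamma(-m) = gamma(m).
psi-weights needed (psi_j = theta_j + sum_i phi_i psi_{j-i}):
  psi_1 = theta_1 + phi_1 = 0.631 + (0.265) = 0.896
Right-hand sides:
  c_0 = sigma^2 (1 + theta_1 psi_1) = 3 * (1 + (0.631)(0.896)) = 3 * 1.565376 = 4.696128
  c_1 = sigma^2 theta_1 = 3 * (0.631) = 1.893
  c_2 = 0
Equations for k = 0, 1, 2 (AR order 2, c_2 = 0):
  (E0) gamma(0) = phi_1 gamma(1) + phi_2 gamma(2) + c_0
  (E1) gamma(1) = phi_1 gamma(0) + phi_2 gamma(1) + c_1
  (E2) gamma(2) = phi_1 gamma(1) + phi_2 gamma(0)
From (E1): gamma(1) = A gamma(0) + B with
  A = phi_1 / (1 - phi_2) = 0.265 / 0.652 = 0.406442,   B = c_1 / (1 - phi_2) = 1.893 / 0.652 = 2.903374.
Insert (E2) into (E0): gamma(0) (1 - phi_2^2) = phi_1 (1 + phi_2) gamma(1) + c_0.
  phi_1 (1 + phi_2) = (0.265)(1.348) = 0.35722,   1 - phi_2^2 = 0.878896.
Replace gamma(1) by A gamma(0) + B and collect gamma(0):
  gamma(0) [0.878896 - (0.35722)(0.406442)] = (0.35722)(2.903374) + 4.696128
  gamma(0) * 0.733707 = 5.733271
  gamma(0) = 5.733271 / 0.733707 = 7.814117.
  gamma(1) = A gamma(0) + B = (0.406442)(7.814117) + (2.903374) = 6.079357.
Therefore gamma(1) = 6.0794 (to 4 decimal places).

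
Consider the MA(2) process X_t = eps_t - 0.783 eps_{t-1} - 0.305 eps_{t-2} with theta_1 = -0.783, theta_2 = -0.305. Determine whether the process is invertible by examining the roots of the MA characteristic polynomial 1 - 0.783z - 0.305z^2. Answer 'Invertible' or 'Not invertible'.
\text{Not invertible}

The MA(q) characteristic polynomial is P(z) = 1 - 0.783z - 0.305z^2.
Invertibility requires all roots to lie outside the unit circle, i.e. |z| > 1 for every root.
Set 1 + (-0.783) z + (-0.305) z^2 = 0, i.e. a z^2 + b z + c = 0 with a = -0.305, b = -0.783, c = 1.
Discriminant D = b^2 - 4ac = (-0.783)^2 - 4*(-0.305)*1 = 0.613089 - (-1.22) = 1.833089.
D >= 0, so the roots are real: z = (-b +/- sqrt(D)) / (2a) = (0.783 +/- 1.353916) / (-0.61).
  z_1 = (0.783 + 1.353916) / (-0.61) = -3.5031,   |z_1| = 3.5031.
  z_2 = (0.783 - 1.353916) / (-0.61) = 0.9359,   |z_2| = 0.9359.
Moduli of all roots: 3.5031, 0.9359.
All moduli strictly greater than 1? No.
Verdict: Not invertible.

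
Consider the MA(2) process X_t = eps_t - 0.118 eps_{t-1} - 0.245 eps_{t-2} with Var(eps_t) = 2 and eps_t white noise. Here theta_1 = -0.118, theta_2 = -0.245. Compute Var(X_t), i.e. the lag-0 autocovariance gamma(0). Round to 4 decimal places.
\gamma(0) = 2.1479

For an MA(q) process X_t = eps_t + sum_i theta_i eps_{t-i} with
Var(eps_t) = sigma^2, the variance is
  gamma(0) = sigma^2 * (1 + sum_i theta_i^2).
  sum_i theta_i^2 = (-0.118)^2 + (-0.245)^2 = 0.013924 + 0.060025 = 0.073949.
  gamma(0) = 2 * (1 + 0.073949) = 2 * 1.073949 = 2.147898, which rounds to 2.1479.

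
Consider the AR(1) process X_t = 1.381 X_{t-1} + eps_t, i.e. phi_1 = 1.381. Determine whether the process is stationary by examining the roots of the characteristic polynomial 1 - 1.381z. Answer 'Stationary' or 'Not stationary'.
\text{Not stationary}

The AR(p) characteristic polynomial is P(z) = 1 - 1.381z.
Stationarity requires all roots to lie outside the unit circle, i.e. |z| > 1 for every root.
This is linear in z: 1 + (-1.381) z = 0  =>  z = -1/(-1.381) = 0.724113,  |z| = 0.724113.
Moduli of all roots: 0.7241.
All moduli strictly greater than 1? No.
Verdict: Not stationary.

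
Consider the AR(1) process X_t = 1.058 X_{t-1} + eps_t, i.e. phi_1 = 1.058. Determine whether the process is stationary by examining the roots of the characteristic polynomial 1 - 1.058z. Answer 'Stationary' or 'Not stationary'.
\text{Not stationary}

The AR(p) characteristic polynomial is P(z) = 1 - 1.058z.
Stationarity requires all roots to lie outside the unit circle, i.e. |z| > 1 for every root.
This is linear in z: 1 + (-1.058) z = 0  =>  z = -1/(-1.058) = 0.94518,  |z| = 0.94518.
Moduli of all roots: 0.9452.
All moduli strictly greater than 1? No.
Verdict: Not stationary.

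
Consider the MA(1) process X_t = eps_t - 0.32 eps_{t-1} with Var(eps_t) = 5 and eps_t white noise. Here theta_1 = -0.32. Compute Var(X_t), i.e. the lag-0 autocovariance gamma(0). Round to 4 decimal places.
\gamma(0) = 5.5120

For an MA(q) process X_t = eps_t + sum_i theta_i eps_{t-i} with
Var(eps_t) = sigma^2, the variance is
  gamma(0) = sigma^2 * (1 + sum_i theta_i^2).
  sum_i theta_i^2 = (-0.32)^2 = 0.1024.
  gamma(0) = 5 * (1 + 0.1024) = 5 * 1.1024 = 5.512, which rounds to 5.5120.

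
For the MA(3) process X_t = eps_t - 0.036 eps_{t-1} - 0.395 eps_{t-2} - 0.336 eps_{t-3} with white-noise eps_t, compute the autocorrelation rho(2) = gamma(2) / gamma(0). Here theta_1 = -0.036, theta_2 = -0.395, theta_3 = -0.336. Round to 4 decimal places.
\rho(2) = -0.3014

For an MA(q) process with theta_0 = 1, the autocovariance is
  gamma(k) = sigma^2 * sum_{i=0..q-k} theta_i * theta_{i+k},
and rho(k) = gamma(k) / gamma(0). Sigma^2 cancels.
  numerator   = (1)*(-0.395) + (-0.036)*(-0.336) = -0.382904.
  denominator = (1)^2 + (-0.036)^2 + (-0.395)^2 + (-0.336)^2 = 1.270217.
  rho(2) = -0.382904 / 1.270217 = -0.3014.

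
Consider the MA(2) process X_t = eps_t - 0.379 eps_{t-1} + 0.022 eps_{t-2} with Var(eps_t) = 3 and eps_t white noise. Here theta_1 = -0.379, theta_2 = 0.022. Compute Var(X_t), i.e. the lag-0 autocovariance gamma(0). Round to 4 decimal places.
\gamma(0) = 3.4324

For an MA(q) process X_t = eps_t + sum_i theta_i eps_{t-i} with
Var(eps_t) = sigma^2, the variance is
  gamma(0) = sigma^2 * (1 + sum_i theta_i^2).
  sum_i theta_i^2 = (-0.379)^2 + (0.022)^2 = 0.143641 + 0.000484 = 0.144125.
  gamma(0) = 3 * (1 + 0.144125) = 3 * 1.144125 = 3.432375, which rounds to 3.4324.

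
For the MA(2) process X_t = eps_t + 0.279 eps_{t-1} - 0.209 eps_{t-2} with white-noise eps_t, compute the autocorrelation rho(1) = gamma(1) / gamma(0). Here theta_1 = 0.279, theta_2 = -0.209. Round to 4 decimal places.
\rho(1) = 0.1968

For an MA(q) process with theta_0 = 1, the autocovariance is
  gamma(k) = sigma^2 * sum_{i=0..q-k} theta_i * theta_{i+k},
and rho(k) = gamma(k) / gamma(0). Sigma^2 cancels.
  numerator   = (1)*(0.279) + (0.279)*(-0.209) = 0.220689.
  denominator = (1)^2 + (0.279)^2 + (-0.209)^2 = 1.121522.
  rho(1) = 0.220689 / 1.121522 = 0.1968.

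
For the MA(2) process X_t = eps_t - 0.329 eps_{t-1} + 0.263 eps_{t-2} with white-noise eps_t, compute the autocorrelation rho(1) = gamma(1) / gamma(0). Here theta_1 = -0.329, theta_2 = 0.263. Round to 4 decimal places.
\rho(1) = -0.3529

For an MA(q) process with theta_0 = 1, the autocovariance is
  gamma(k) = sigma^2 * sum_{i=0..q-k} theta_i * theta_{i+k},
and rho(k) = gamma(k) / gamma(0). Sigma^2 cancels.
  numerator   = (1)*(-0.329) + (-0.329)*(0.263) = -0.415527.
  denominator = (1)^2 + (-0.329)^2 + (0.263)^2 = 1.17741.
  rho(1) = -0.415527 / 1.17741 = -0.3529.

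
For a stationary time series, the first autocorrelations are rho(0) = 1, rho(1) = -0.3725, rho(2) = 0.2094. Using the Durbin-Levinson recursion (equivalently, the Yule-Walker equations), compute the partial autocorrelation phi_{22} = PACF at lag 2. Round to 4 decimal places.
\phi_{22} = 0.0820

The PACF at lag k is phi_{kk}, the last component of the solution
to the Yule-Walker system G_k phi = r_k where
  (G_k)_{ij} = rho(|i - j|), (r_k)_i = rho(i), i,j = 1..k.
Equivalently, Durbin-Levinson gives phi_{kk} iteratively:
  phi_{11} = rho(1)
  phi_{kk} = [rho(k) - sum_{j=1..k-1} phi_{k-1,j} rho(k-j)]
            / [1 - sum_{j=1..k-1} phi_{k-1,j} rho(j)],
  phi_{k,j} = phi_{k-1,j} - phi_{kk} phi_{k-1,k-j},  j = 1..k-1.
Step k = 1:
  phi_11 = rho(1) = -0.3725.
Step k = 2:
  phi_22 = [rho(2) - phi_11 rho(1)] / [1 - phi_11 rho(1)] = [0.2094 - (-0.3725)(-0.3725)] / [1 - (-0.3725)(-0.3725)]
         = 0.07064375 / 0.86124375 = 0.082.
Therefore phi_{22} = 0.0820.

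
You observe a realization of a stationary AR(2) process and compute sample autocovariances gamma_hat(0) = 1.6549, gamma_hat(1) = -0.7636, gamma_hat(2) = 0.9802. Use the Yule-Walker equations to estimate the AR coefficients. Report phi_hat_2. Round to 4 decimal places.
\hat\phi_{2} = 0.4820

The Yule-Walker equations for an AR(p) process read, in matrix form,
  Gamma_p phi = r_p,   with   (Gamma_p)_{ij} = gamma(|i - j|),
                       (r_p)_i = gamma(i),   i,j = 1..p.
Substitute the sample gammas (Toeplitz matrix and right-hand side of size 2):
  Gamma_p = [[1.6549, -0.7636], [-0.7636, 1.6549]]
  r_p     = [-0.7636, 0.9802]
Written out:
  1.6549 phi_1 - 0.7636 phi_2 = -0.7636
  -0.7636 phi_1 + 1.6549 phi_2 = 0.9802
Solve by Cramer's rule:
  det = gamma(0)^2 - gamma(1)^2 = (1.6549)^2 - (-0.7636)^2 = 2.73869401 - 0.58308496 = 2.15560905
  phi_hat_1 = [gamma(1) gamma(0) - gamma(1) gamma(2)] / det = [(-0.7636)(1.6549) - (-0.7636)(0.9802)] / 2.15560905 = -0.51520092 / 2.15560905 = -0.239
  phi_hat_2 = [gamma(0) gamma(2) - gamma(1)^2] / det = [(1.6549)(0.9802) - (-0.7636)^2] / 2.15560905 = 1.03904802 / 2.15560905 = 0.482
So phi_hat = [-0.2390, 0.4820].
Therefore phi_hat_2 = 0.4820.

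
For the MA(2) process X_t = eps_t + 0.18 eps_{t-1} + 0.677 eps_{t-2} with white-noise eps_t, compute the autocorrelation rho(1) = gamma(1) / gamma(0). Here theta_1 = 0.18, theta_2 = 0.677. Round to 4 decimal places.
\rho(1) = 0.2025

For an MA(q) process with theta_0 = 1, the autocovariance is
  gamma(k) = sigma^2 * sum_{i=0..q-k} theta_i * theta_{i+k},
and rho(k) = gamma(k) / gamma(0). Sigma^2 cancels.
  numerator   = (1)*(0.18) + (0.18)*(0.677) = 0.30186.
  denominator = (1)^2 + (0.18)^2 + (0.677)^2 = 1.490729.
  rho(1) = 0.30186 / 1.490729 = 0.2025.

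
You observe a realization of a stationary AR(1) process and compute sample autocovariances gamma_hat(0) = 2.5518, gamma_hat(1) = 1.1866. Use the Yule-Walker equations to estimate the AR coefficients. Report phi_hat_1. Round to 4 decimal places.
\hat\phi_{1} = 0.4650

The Yule-Walker equations for an AR(p) process read, in matrix form,
  Gamma_p phi = r_p,   with   (Gamma_p)_{ij} = gamma(|i - j|),
                       (r_p)_i = gamma(i),   i,j = 1..p.
Substitute the sample gammas (Toeplitz matrix and right-hand side of size 1):
  Gamma_p = [[2.5518]]
  r_p     = [1.1866]
With p = 1 this is the single equation gamma(0) phi_1 = gamma(1):
  phi_hat_1 = gamma(1) / gamma(0) = 1.1866 / 2.5518 = 0.4650.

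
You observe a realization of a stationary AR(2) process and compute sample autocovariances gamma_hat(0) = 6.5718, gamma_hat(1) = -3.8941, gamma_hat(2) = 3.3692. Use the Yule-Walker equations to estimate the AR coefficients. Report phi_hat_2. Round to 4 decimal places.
\hat\phi_{2} = 0.2490

The Yule-Walker equations for an AR(p) process read, in matrix form,
  Gamma_p phi = r_p,   with   (Gamma_p)_{ij} = gamma(|i - j|),
                       (r_p)_i = gamma(i),   i,j = 1..p.
Substitute the sample gammas (Toeplitz matrix and right-hand side of size 2):
  Gamma_p = [[6.5718, -3.8941], [-3.8941, 6.5718]]
  r_p     = [-3.8941, 3.3692]
Written out:
  6.5718 phi_1 - 3.8941 phi_2 = -3.8941
  -3.8941 phi_1 + 6.5718 phi_2 = 3.3692
Solve by Cramer's rule:
  det = gamma(0)^2 - gamma(1)^2 = (6.5718)^2 - (-3.8941)^2 = 43.18855524 - 15.16401481 = 28.02454043
  phi_hat_1 = [gamma(1) gamma(0) - gamma(1) gamma(2)] / det = [(-3.8941)(6.5718) - (-3.8941)(3.3692)] / 28.02454043 = -12.47124466 / 28.02454043 = -0.445
  phi_hat_2 = [gamma(0) gamma(2) - gamma(1)^2] / det = [(6.5718)(3.3692) - (-3.8941)^2] / 28.02454043 = 6.97769375 / 28.02454043 = 0.249
So phi_hat = [-0.4450, 0.2490].
Therefore phi_hat_2 = 0.2490.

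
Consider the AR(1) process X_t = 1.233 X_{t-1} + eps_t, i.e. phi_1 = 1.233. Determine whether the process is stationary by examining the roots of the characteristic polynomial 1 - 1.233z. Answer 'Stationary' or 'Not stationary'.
\text{Not stationary}

The AR(p) characteristic polynomial is P(z) = 1 - 1.233z.
Stationarity requires all roots to lie outside the unit circle, i.e. |z| > 1 for every root.
This is linear in z: 1 + (-1.233) z = 0  =>  z = -1/(-1.233) = 0.81103,  |z| = 0.81103.
Moduli of all roots: 0.8110.
All moduli strictly greater than 1? No.
Verdict: Not stationary.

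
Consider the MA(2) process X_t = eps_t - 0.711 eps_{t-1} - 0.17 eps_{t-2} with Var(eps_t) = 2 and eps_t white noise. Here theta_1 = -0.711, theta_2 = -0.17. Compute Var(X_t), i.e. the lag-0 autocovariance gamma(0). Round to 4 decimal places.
\gamma(0) = 3.0688

For an MA(q) process X_t = eps_t + sum_i theta_i eps_{t-i} with
Var(eps_t) = sigma^2, the variance is
  gamma(0) = sigma^2 * (1 + sum_i theta_i^2).
  sum_i theta_i^2 = (-0.711)^2 + (-0.17)^2 = 0.505521 + 0.0289 = 0.534421.
  gamma(0) = 2 * (1 + 0.534421) = 2 * 1.534421 = 3.068842, which rounds to 3.0688.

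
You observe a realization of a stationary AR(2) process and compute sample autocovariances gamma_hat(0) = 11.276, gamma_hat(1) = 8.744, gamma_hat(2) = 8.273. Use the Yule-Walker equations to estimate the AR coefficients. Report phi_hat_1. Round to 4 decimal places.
\hat\phi_{1} = 0.5180

The Yule-Walker equations for an AR(p) process read, in matrix form,
  Gamma_p phi = r_p,   with   (Gamma_p)_{ij} = gamma(|i - j|),
                       (r_p)_i = gamma(i),   i,j = 1..p.
Substitute the sample gammas (Toeplitz matrix and right-hand side of size 2):
  Gamma_p = [[11.276, 8.744], [8.744, 11.276]]
  r_p     = [8.744, 8.273]
Written out:
  11.276 phi_1 + 8.744 phi_2 = 8.744
  8.744 phi_1 + 11.276 phi_2 = 8.273
Solve by Cramer's rule:
  det = gamma(0)^2 - gamma(1)^2 = (11.276)^2 - (8.744)^2 = 127.148176 - 76.457536 = 50.69064
  phi_hat_1 = [gamma(1) gamma(0) - gamma(1) gamma(2)] / det = [(8.744)(11.276) - (8.744)(8.273)] / 50.69064 = 26.258232 / 50.69064 = 0.518
  phi_hat_2 = [gamma(0) gamma(2) - gamma(1)^2] / det = [(11.276)(8.273) - (8.744)^2] / 50.69064 = 16.828812 / 50.69064 = 0.332
So phi_hat = [0.5180, 0.3320].
Therefore phi_hat_1 = 0.5180.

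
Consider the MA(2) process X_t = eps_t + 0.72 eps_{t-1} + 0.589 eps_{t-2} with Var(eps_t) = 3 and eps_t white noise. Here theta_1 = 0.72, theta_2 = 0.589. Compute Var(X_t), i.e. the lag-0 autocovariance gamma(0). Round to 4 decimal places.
\gamma(0) = 5.5960

For an MA(q) process X_t = eps_t + sum_i theta_i eps_{t-i} with
Var(eps_t) = sigma^2, the variance is
  gamma(0) = sigma^2 * (1 + sum_i theta_i^2).
  sum_i theta_i^2 = (0.72)^2 + (0.589)^2 = 0.5184 + 0.346921 = 0.865321.
  gamma(0) = 3 * (1 + 0.865321) = 3 * 1.865321 = 5.595963, which rounds to 5.5960.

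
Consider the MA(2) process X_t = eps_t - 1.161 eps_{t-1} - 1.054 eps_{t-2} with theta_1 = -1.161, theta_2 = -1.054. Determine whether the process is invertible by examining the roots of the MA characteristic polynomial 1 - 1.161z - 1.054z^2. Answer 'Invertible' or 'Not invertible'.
\text{Not invertible}

The MA(q) characteristic polynomial is P(z) = 1 - 1.161z - 1.054z^2.
Invertibility requires all roots to lie outside the unit circle, i.e. |z| > 1 for every root.
Set 1 + (-1.161) z + (-1.054) z^2 = 0, i.e. a z^2 + b z + c = 0 with a = -1.054, b = -1.161, c = 1.
Discriminant D = b^2 - 4ac = (-1.161)^2 - 4*(-1.054)*1 = 1.347921 - (-4.216) = 5.563921.
D >= 0, so the roots are real: z = (-b +/- sqrt(D)) / (2a) = (1.161 +/- 2.358797) / (-2.108).
  z_1 = (1.161 + 2.358797) / (-2.108) = -1.6697,   |z_1| = 1.6697.
  z_2 = (1.161 - 2.358797) / (-2.108) = 0.5682,   |z_2| = 0.5682.
Moduli of all roots: 1.6697, 0.5682.
All moduli strictly greater than 1? No.
Verdict: Not invertible.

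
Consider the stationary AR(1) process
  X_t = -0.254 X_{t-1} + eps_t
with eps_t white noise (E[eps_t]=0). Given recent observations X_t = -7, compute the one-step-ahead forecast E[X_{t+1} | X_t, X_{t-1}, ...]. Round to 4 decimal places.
E[X_{t+1} \mid \mathcal F_t] = 1.7780

For an AR(p) model X_t = c + sum_i phi_i X_{t-i} + eps_t, the
one-step-ahead conditional mean is
  E[X_{t+1} | X_t, ...] = c + sum_i phi_i X_{t+1-i}.
Substitute known values:
  E[X_{t+1} | ...] = (-0.254) * (-7)
                   = 1.7780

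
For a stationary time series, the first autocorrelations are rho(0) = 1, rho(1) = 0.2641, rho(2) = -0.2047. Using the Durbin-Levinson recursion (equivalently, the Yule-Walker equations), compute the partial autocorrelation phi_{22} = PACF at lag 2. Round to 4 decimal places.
\phi_{22} = -0.2950

The PACF at lag k is phi_{kk}, the last component of the solution
to the Yule-Walker system G_k phi = r_k where
  (G_k)_{ij} = rho(|i - j|), (r_k)_i = rho(i), i,j = 1..k.
Equivalently, Durbin-Levinson gives phi_{kk} iteratively:
  phi_{11} = rho(1)
  phi_{kk} = [rho(k) - sum_{j=1..k-1} phi_{k-1,j} rho(k-j)]
            / [1 - sum_{j=1..k-1} phi_{k-1,j} rho(j)],
  phi_{k,j} = phi_{k-1,j} - phi_{kk} phi_{k-1,k-j},  j = 1..k-1.
Step k = 1:
  phi_11 = rho(1) = 0.2641.
Step k = 2:
  phi_22 = [rho(2) - phi_11 rho(1)] / [1 - phi_11 rho(1)] = [-0.2047 - (0.2641)(0.2641)] / [1 - (0.2641)(0.2641)]
         = -0.27444881 / 0.93025119 = -0.295.
Therefore phi_{22} = -0.2950.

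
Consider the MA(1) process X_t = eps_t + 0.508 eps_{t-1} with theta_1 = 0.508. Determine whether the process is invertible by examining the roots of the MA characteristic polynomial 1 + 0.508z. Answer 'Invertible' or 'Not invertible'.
\text{Invertible}

The MA(q) characteristic polynomial is P(z) = 1 + 0.508z.
Invertibility requires all roots to lie outside the unit circle, i.e. |z| > 1 for every root.
This is linear in z: 1 + (0.508) z = 0  =>  z = -1/(0.508) = -1.968504,  |z| = 1.968504.
Moduli of all roots: 1.9685.
All moduli strictly greater than 1? Yes.
Verdict: Invertible.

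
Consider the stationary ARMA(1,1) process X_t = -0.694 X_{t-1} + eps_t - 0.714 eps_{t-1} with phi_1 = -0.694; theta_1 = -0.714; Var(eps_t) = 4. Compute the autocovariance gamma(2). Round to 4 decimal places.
\gamma(2) = 11.2766

Multiply the model equation by X_{t-k} and take expectations. With theta_0 = psi_0 = 1 and psi_j the MA(infinity) weights, this gives
  gamma(k) - sum_i phi_i gamma(k-i) = c_k,
  c_k = sigma^2 * sum_{j=k..q} theta_j psi_{j-k}   (c_k = 0 for k > q),
using gamma(-m) = gamma(m).
psi-weights needed (psi_j = theta_j + sum_i phi_i psi_{j-i}):
  psi_1 = theta_1 + phi_1 = -0.714 + (-0.694) = -1.408
Right-hand sides:
  c_0 = sigma^2 (1 + theta_1 psi_1) = 4 * (1 + (-0.714)(-1.408)) = 4 * 2.005312 = 8.021248
  c_1 = sigma^2 theta_1 = 4 * (-0.714) = -2.856
  c_2 = 0
Equations for k = 0 and k = 1 (AR order 1):
  gamma(0) = phi_1 gamma(1) + c_0
  gamma(1) = phi_1 gamma(0) + c_1
Substituting the second into the first: gamma(0) (1 - phi_1^2) = c_0 + phi_1 c_1, so
  gamma(0) = (c_0 + phi_1 c_1) / (1 - phi_1^2) = (8.021248 + (-0.694)(-2.856)) / (1 - (-0.694)^2) = 10.003312 / 0.518364 = 19.297852.
  gamma(1) = phi_1 gamma(0) + c_1 = (-0.694)(19.297852) + (-2.856) = -16.24871.
For k = 2 (> q): gamma(2) = phi_1 gamma(1) = (-0.694)(-16.24871) = 11.276604.
Therefore gamma(2) = 11.2766 (to 4 decimal places).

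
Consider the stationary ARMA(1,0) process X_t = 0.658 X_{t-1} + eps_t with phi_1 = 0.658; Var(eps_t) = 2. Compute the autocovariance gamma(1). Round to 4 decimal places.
\gamma(1) = 2.3208

Multiply the model equation by X_{t-k} and take expectations. With theta_0 = psi_0 = 1 and psi_j the MA(infinity) weights, this gives
  gamma(k) - sum_i phi_i gamma(k-i) = c_k,
  c_k = sigma^2 * sum_{j=k..q} theta_j psi_{j-k}   (c_k = 0 for k > q),
using gamma(-m) = gamma(m).
Pure AR (q = 0): c_0 = sigma^2 = 2, c_k = 0 for k >= 1.
Equations for k = 0 and k = 1 (AR order 1):
  gamma(0) = phi_1 gamma(1) + c_0
  gamma(1) = phi_1 gamma(0) + c_1
Substituting the second into the first: gamma(0) (1 - phi_1^2) = c_0 + phi_1 c_1, so
  gamma(0) = c_0 / (1 - phi_1^2) = 2 / (1 - (0.658)^2) = 2 / 0.567036 = 3.527113.
  gamma(1) = phi_1 gamma(0) = (0.658)(3.527113) = 2.32084.
Therefore gamma(1) = 2.3208 (to 4 decimal places).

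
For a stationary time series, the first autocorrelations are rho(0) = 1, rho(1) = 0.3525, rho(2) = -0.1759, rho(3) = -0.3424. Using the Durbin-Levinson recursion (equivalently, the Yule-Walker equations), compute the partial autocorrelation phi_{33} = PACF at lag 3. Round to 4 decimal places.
\phi_{33} = -0.1790

The PACF at lag k is phi_{kk}, the last component of the solution
to the Yule-Walker system G_k phi = r_k where
  (G_k)_{ij} = rho(|i - j|), (r_k)_i = rho(i), i,j = 1..k.
Equivalently, Durbin-Levinson gives phi_{kk} iteratively:
  phi_{11} = rho(1)
  phi_{kk} = [rho(k) - sum_{j=1..k-1} phi_{k-1,j} rho(k-j)]
            / [1 - sum_{j=1..k-1} phi_{k-1,j} rho(j)],
  phi_{k,j} = phi_{k-1,j} - phi_{kk} phi_{k-1,k-j},  j = 1..k-1.
Step k = 1:
  phi_11 = rho(1) = 0.3525.
Step k = 2:
  phi_22 = [rho(2) - phi_11 rho(1)] / [1 - phi_11 rho(1)] = [-0.1759 - (0.3525)(0.3525)] / [1 - (0.3525)(0.3525)]
         = -0.30015625 / 0.87574375 = -0.342744.
  Update: phi_21 = phi_11 - phi_22 phi_11 = 0.3525 - (-0.342744)(0.3525) = 0.473317.
Step k = 3:
  phi_33 = [rho(3) - phi_21 rho(2) - phi_22 rho(1)] / [1 - phi_21 rho(1) - phi_22 rho(2)]
    numerator   = -0.3424 - (0.473317)(-0.1759) - (-0.342744)(0.3525) = -0.13832608
    denominator = 1 - (0.473317)(0.3525) - (-0.342744)(-0.1759) = 0.77286688
  phi_33 = -0.13832608 / 0.77286688 = -0.179.
Therefore phi_{33} = -0.1790.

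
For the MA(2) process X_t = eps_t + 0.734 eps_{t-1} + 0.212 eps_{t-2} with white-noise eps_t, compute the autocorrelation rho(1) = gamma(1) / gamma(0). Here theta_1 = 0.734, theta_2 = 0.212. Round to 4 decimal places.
\rho(1) = 0.5617

For an MA(q) process with theta_0 = 1, the autocovariance is
  gamma(k) = sigma^2 * sum_{i=0..q-k} theta_i * theta_{i+k},
and rho(k) = gamma(k) / gamma(0). Sigma^2 cancels.
  numerator   = (1)*(0.734) + (0.734)*(0.212) = 0.889608.
  denominator = (1)^2 + (0.734)^2 + (0.212)^2 = 1.5837.
  rho(1) = 0.889608 / 1.5837 = 0.5617.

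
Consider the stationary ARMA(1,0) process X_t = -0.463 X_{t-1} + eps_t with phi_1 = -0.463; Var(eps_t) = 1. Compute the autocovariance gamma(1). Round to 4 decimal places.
\gamma(1) = -0.5893

Multiply the model equation by X_{t-k} and take expectations. With theta_0 = psi_0 = 1 and psi_j the MA(infinity) weights, this gives
  gamma(k) - sum_i phi_i gamma(k-i) = c_k,
  c_k = sigma^2 * sum_{j=k..q} theta_j psi_{j-k}   (c_k = 0 for k > q),
using gamma(-m) = gamma(m).
Pure AR (q = 0): c_0 = sigma^2 = 1, c_k = 0 for k >= 1.
Equations for k = 0 and k = 1 (AR order 1):
  gamma(0) = phi_1 gamma(1) + c_0
  gamma(1) = phi_1 gamma(0) + c_1
Substituting the second into the first: gamma(0) (1 - phi_1^2) = c_0 + phi_1 c_1, so
  gamma(0) = c_0 / (1 - phi_1^2) = 1 / (1 - (-0.463)^2) = 1 / 0.785631 = 1.272862.
  gamma(1) = phi_1 gamma(0) = (-0.463)(1.272862) = -0.589335.
Therefore gamma(1) = -0.5893 (to 4 decimal places).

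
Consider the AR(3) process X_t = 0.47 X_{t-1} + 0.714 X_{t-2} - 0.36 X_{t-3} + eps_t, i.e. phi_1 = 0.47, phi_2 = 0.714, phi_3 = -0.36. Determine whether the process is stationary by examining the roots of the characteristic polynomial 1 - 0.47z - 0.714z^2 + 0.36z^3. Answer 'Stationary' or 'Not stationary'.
\text{Stationary}

The AR(p) characteristic polynomial is P(z) = 1 - 0.47z - 0.714z^2 + 0.36z^3.
Stationarity requires all roots to lie outside the unit circle, i.e. |z| > 1 for every root.
Degree 3: look for a simple real root z0 first, then factor out (1 - z/z0) and solve the remaining quadratic.
Testing z0 = 1.25: P(1.25) = 1 + (-0.47)(1.25) + (-0.714)(1.25)^2 + (0.36)(1.25)^3
  = 1 + (-0.5875) + (-1.115625) + (0.703125) = 0.  So z_0 = 1.25 is a root, |z_0| = 1.25.
Divide out the factor (1 - 0.8 z) = (1 - z/z0) (since 1/z0 = 0.8):
  P(z) = (1 - 0.8 z)(1 + (0.33) z + (-0.45) z^2)
  [check: z-coef 0.33 - (0.8) = -0.47; z^2-coef -0.45 - (0.8)(0.33) = -0.714; z^3-coef -(0.8)(-0.45) = 0.36.]
Remaining roots from the quadratic factor 1 + (0.33) z + (-0.45) z^2:
  Set 1 + (0.33) z + (-0.45) z^2 = 0, i.e. a z^2 + b z + c = 0 with a = -0.45, b = 0.33, c = 1.
  Discriminant D = b^2 - 4ac = (0.33)^2 - 4*(-0.45)*1 = 0.1089 - (-1.8) = 1.9089.
  D >= 0, so the roots are real: z = (-b +/- sqrt(D)) / (2a) = (-0.33 +/- 1.381629) / (-0.9).
    z_1 = (-0.33 + 1.381629) / (-0.9) = -1.1685,   |z_1| = 1.1685.
    z_2 = (-0.33 - 1.381629) / (-0.9) = 1.9018,   |z_2| = 1.9018.
Moduli of all roots: 1.2500, 1.1685, 1.9018.
All moduli strictly greater than 1? Yes.
Verdict: Stationary.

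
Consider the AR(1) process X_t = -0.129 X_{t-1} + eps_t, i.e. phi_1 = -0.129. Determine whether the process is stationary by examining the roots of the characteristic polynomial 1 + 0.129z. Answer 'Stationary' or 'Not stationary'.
\text{Stationary}

The AR(p) characteristic polynomial is P(z) = 1 + 0.129z.
Stationarity requires all roots to lie outside the unit circle, i.e. |z| > 1 for every root.
This is linear in z: 1 + (0.129) z = 0  =>  z = -1/(0.129) = -7.751938,  |z| = 7.751938.
Moduli of all roots: 7.7519.
All moduli strictly greater than 1? Yes.
Verdict: Stationary.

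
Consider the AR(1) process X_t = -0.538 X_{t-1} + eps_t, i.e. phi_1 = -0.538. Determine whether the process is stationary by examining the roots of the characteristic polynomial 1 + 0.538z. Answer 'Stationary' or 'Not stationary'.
\text{Stationary}

The AR(p) characteristic polynomial is P(z) = 1 + 0.538z.
Stationarity requires all roots to lie outside the unit circle, i.e. |z| > 1 for every root.
This is linear in z: 1 + (0.538) z = 0  =>  z = -1/(0.538) = -1.858736,  |z| = 1.858736.
Moduli of all roots: 1.8587.
All moduli strictly greater than 1? Yes.
Verdict: Stationary.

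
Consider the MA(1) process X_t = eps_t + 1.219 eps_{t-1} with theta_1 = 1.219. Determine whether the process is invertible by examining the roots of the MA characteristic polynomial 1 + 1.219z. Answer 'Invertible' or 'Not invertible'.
\text{Not invertible}

The MA(q) characteristic polynomial is P(z) = 1 + 1.219z.
Invertibility requires all roots to lie outside the unit circle, i.e. |z| > 1 for every root.
This is linear in z: 1 + (1.219) z = 0  =>  z = -1/(1.219) = -0.820345,  |z| = 0.820345.
Moduli of all roots: 0.8203.
All moduli strictly greater than 1? No.
Verdict: Not invertible.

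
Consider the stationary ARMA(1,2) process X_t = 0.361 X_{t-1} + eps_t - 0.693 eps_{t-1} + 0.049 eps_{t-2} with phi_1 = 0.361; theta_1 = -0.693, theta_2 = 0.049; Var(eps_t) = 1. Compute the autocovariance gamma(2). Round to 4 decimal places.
\gamma(2) = -0.0616

Multiply the model equation by X_{t-k} and take expectations. With theta_0 = psi_0 = 1 and psi_j the MA(infinity) weights, this gives
  gamma(k) - sum_i phi_i gamma(k-i) = c_k,
  c_k = sigma^2 * sum_{j=k..q} theta_j psi_{j-k}   (c_k = 0 for k > q),
using gamma(-m) = gamma(m).
psi-weights needed (psi_j = theta_j + sum_i phi_i psi_{j-i}):
  psi_1 = theta_1 + phi_1 = -0.693 + (0.361) = -0.332
  psi_2 = theta_2 + phi_1 psi_1 = 0.049 + (0.361)(-0.332) = -0.070852
Right-hand sides:
  c_0 = sigma^2 (1 + theta_1 psi_1 + theta_2 psi_2) = 1 * (1 + (-0.693)(-0.332) + (0.049)(-0.070852)) = 1 * 1.226604 = 1.226604
  c_1 = sigma^2 (theta_1 + theta_2 psi_1) = 1 * (-0.693 + (0.049)(-0.332)) = -0.709268
  c_2 = sigma^2 theta_2 = 1 * (0.049) = 0.049
Equations for k = 0 and k = 1 (AR order 1):
  gamma(0) = phi_1 gamma(1) + c_0
  gamma(1) = phi_1 gamma(0) + c_1
Substituting the second into the first: gamma(0) (1 - phi_1^2) = c_0 + phi_1 c_1, so
  gamma(0) = (c_0 + phi_1 c_1) / (1 - phi_1^2) = (1.226604 + (0.361)(-0.709268)) / (1 - (0.361)^2) = 0.970559 / 0.869679 = 1.115996.
  gamma(1) = phi_1 gamma(0) + c_1 = (0.361)(1.115996) + (-0.709268) = -0.306393.
For k = 2: gamma(2) = phi_1 gamma(1) + c_2
  = (0.361)(-0.306393) + (0.049) = -0.061608.
Therefore gamma(2) = -0.0616 (to 4 decimal places).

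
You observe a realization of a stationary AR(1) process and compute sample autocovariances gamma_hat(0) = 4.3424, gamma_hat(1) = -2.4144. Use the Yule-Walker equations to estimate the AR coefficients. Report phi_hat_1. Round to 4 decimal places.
\hat\phi_{1} = -0.5560

The Yule-Walker equations for an AR(p) process read, in matrix form,
  Gamma_p phi = r_p,   with   (Gamma_p)_{ij} = gamma(|i - j|),
                       (r_p)_i = gamma(i),   i,j = 1..p.
Substitute the sample gammas (Toeplitz matrix and right-hand side of size 1):
  Gamma_p = [[4.3424]]
  r_p     = [-2.4144]
With p = 1 this is the single equation gamma(0) phi_1 = gamma(1):
  phi_hat_1 = gamma(1) / gamma(0) = -2.4144 / 4.3424 = -0.5560.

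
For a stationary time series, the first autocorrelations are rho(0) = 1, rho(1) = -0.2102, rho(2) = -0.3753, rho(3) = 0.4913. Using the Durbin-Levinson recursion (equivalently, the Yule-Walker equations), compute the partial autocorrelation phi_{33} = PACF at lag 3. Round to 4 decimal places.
\phi_{33} = 0.3700

The PACF at lag k is phi_{kk}, the last component of the solution
to the Yule-Walker system G_k phi = r_k where
  (G_k)_{ij} = rho(|i - j|), (r_k)_i = rho(i), i,j = 1..k.
Equivalently, Durbin-Levinson gives phi_{kk} iteratively:
  phi_{11} = rho(1)
  phi_{kk} = [rho(k) - sum_{j=1..k-1} phi_{k-1,j} rho(k-j)]
            / [1 - sum_{j=1..k-1} phi_{k-1,j} rho(j)],
  phi_{k,j} = phi_{k-1,j} - phi_{kk} phi_{k-1,k-j},  j = 1..k-1.
Step k = 1:
  phi_11 = rho(1) = -0.2102.
Step k = 2:
  phi_22 = [rho(2) - phi_11 rho(1)] / [1 - phi_11 rho(1)] = [-0.3753 - (-0.2102)(-0.2102)] / [1 - (-0.2102)(-0.2102)]
         = -0.41948404 / 0.95581596 = -0.438875.
  Update: phi_21 = phi_11 - phi_22 phi_11 = -0.2102 - (-0.438875)(-0.2102) = -0.302452.
Step k = 3:
  phi_33 = [rho(3) - phi_21 rho(2) - phi_22 rho(1)] / [1 - phi_21 rho(1) - phi_22 rho(2)]
    numerator   = 0.4913 - (-0.302452)(-0.3753) - (-0.438875)(-0.2102) = 0.28553832
    denominator = 1 - (-0.302452)(-0.2102) - (-0.438875)(-0.3753) = 0.77171477
  phi_33 = 0.28553832 / 0.77171477 = 0.37.
Therefore phi_{33} = 0.3700.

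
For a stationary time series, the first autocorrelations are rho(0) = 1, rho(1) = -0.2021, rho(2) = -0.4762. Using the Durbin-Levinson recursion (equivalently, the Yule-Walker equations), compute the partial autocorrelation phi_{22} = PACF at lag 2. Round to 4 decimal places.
\phi_{22} = -0.5391

The PACF at lag k is phi_{kk}, the last component of the solution
to the Yule-Walker system G_k phi = r_k where
  (G_k)_{ij} = rho(|i - j|), (r_k)_i = rho(i), i,j = 1..k.
Equivalently, Durbin-Levinson gives phi_{kk} iteratively:
  phi_{11} = rho(1)
  phi_{kk} = [rho(k) - sum_{j=1..k-1} phi_{k-1,j} rho(k-j)]
            / [1 - sum_{j=1..k-1} phi_{k-1,j} rho(j)],
  phi_{k,j} = phi_{k-1,j} - phi_{kk} phi_{k-1,k-j},  j = 1..k-1.
Step k = 1:
  phi_11 = rho(1) = -0.2021.
Step k = 2:
  phi_22 = [rho(2) - phi_11 rho(1)] / [1 - phi_11 rho(1)] = [-0.4762 - (-0.2021)(-0.2021)] / [1 - (-0.2021)(-0.2021)]
         = -0.51704441 / 0.95915559 = -0.5391.
Therefore phi_{22} = -0.5391.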